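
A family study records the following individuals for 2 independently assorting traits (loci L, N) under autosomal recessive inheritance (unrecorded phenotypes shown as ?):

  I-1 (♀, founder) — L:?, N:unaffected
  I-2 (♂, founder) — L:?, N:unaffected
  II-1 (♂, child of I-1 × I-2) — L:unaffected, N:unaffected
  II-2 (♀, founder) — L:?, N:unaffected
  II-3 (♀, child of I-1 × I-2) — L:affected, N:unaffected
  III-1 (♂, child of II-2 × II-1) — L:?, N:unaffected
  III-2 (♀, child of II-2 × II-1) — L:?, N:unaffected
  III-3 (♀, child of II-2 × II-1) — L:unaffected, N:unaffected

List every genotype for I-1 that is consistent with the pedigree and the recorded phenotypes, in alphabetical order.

L/I-1 ? ·: Ll|ll
L/I-2 ? ·: Ll|ll
L/II-1 un I-1×I-2: LL|Ll
L/II-2 ? ·: LL|Ll|ll
L/II-3 aff I-1×I-2: ll
L/III-1 ? II-2×II-1: LL|Ll|ll
L/III-2 ? II-2×II-1: LL|Ll|ll
L/III-3 un II-2×II-1: LL|Ll
⇒ L over [I-1,I-2,II-1,II-2,II-3,III-1,III-2,III-3]: 100 consistent
N/I-1 un ·: NN|Nn
N/I-2 un ·: NN|Nn
N/II-1 un I-1×I-2: NN|Nn
N/II-2 un ·: NN|Nn
N/II-3 un I-1×I-2: NN|Nn
N/III-1 un II-2×II-1: NN|Nn
N/III-2 un II-2×II-1: NN|Nn
N/III-3 un II-2×II-1: NN|Nn
⇒ N over [I-1,I-2,II-1,II-2,II-3,III-1,III-2,III-3]: 159 consistent

I-1 ∈ {Ll NN, Ll Nn, ll NN, ll Nn}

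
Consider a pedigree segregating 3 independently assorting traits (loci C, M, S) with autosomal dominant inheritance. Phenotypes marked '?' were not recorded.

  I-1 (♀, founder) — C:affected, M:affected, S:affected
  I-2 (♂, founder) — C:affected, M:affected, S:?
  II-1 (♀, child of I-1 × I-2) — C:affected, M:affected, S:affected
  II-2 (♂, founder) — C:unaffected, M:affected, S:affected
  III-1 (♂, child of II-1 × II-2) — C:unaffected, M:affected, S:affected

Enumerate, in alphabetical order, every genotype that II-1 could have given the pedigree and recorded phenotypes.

II-1 ∈ {Cc MM SS, Cc MM Ss, Cc Mm SS, Cc Mm Ss}

C/I-1 aff ·: Cc|CC
C/I-2 aff ·: Cc|CC
C/II-1 aff I-1×I-2: Cc
C/II-2 un ·: cc
C/III-1 un II-1×II-2: cc
⇒ C over [I-1,I-2,II-1,II-2,III-1]: 3 consistent
M/I-1 aff ·: Mm|MM
M/I-2 aff ·: Mm|MM
M/II-1 aff I-1×I-2: Mm|MM
M/II-2 aff ·: Mm|MM
M/III-1 aff II-1×II-2: Mm|MM
⇒ M over [I-1,I-2,II-1,II-2,III-1]: 24 consistent
S/I-1 aff ·: Ss|SS
S/I-2 ? ·: ss|Ss|SS
S/II-1 aff I-1×I-2: Ss|SS
S/II-2 aff ·: Ss|SS
S/III-1 aff II-1×II-2: Ss|SS
⇒ S over [I-1,I-2,II-1,II-2,III-1]: 32 consistent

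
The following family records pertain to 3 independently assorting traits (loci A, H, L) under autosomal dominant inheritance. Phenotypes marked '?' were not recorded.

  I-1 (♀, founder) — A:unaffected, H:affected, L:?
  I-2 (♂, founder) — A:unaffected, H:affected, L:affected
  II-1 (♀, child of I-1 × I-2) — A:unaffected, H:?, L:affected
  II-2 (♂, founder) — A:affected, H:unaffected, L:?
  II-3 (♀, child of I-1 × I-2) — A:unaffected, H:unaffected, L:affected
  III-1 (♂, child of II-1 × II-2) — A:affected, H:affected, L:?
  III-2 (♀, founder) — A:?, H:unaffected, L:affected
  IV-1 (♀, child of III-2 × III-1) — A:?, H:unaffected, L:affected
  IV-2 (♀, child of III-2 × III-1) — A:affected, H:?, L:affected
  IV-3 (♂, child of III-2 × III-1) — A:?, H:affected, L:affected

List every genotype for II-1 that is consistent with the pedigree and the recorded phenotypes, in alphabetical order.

II-1 ∈ {aa HH LL, aa HH Ll, aa Hh LL, aa Hh Ll}

A/I-1 un ·: aa
A/I-2 un ·: aa
A/II-1 un I-1×I-2: aa
A/II-2 aff ·: Aa|AA
A/II-3 un I-1×I-2: aa
A/III-1 aff II-1×II-2: Aa
A/III-2 ? ·: aa|Aa|AA
A/IV-1 ? III-2×III-1: aa|Aa|AA
A/IV-2 aff III-2×III-1: Aa|AA
A/IV-3 ? III-2×III-1: aa|Aa|AA
⇒ A over [I-1,I-2,II-1,II-2,II-3,III-1,III-2,IV-1,IV-2,IV-3]: 60 consistent
H/I-1 aff ·: Hh
H/I-2 aff ·: Hh
H/II-1 ? I-1×I-2: Hh|HH
H/II-2 un ·: hh
H/II-3 un I-1×I-2: hh
H/III-1 aff II-1×II-2: Hh
H/III-2 un ·: hh
H/IV-1 un III-2×III-1: hh
H/IV-2 ? III-2×III-1: hh|Hh
H/IV-3 aff III-2×III-1: Hh
⇒ H over [I-1,I-2,II-1,II-2,II-3,III-1,III-2,IV-1,IV-2,IV-3]: 4 consistent
L/I-1 ? ·: ll|Ll|LL
L/I-2 aff ·: Ll|LL
L/II-1 aff I-1×I-2: Ll|LL
L/II-2 ? ·: ll|Ll|LL
L/II-3 aff I-1×I-2: Ll|LL
L/III-1 ? II-1×II-2: ll|Ll|LL
L/III-2 aff ·: Ll|LL
L/IV-1 aff III-2×III-1: Ll|LL
L/IV-2 aff III-2×III-1: Ll|LL
L/IV-3 aff III-2×III-1: Ll|LL
⇒ L over [I-1,I-2,II-1,II-2,II-3,III-1,III-2,IV-1,IV-2,IV-3]: 910 consistent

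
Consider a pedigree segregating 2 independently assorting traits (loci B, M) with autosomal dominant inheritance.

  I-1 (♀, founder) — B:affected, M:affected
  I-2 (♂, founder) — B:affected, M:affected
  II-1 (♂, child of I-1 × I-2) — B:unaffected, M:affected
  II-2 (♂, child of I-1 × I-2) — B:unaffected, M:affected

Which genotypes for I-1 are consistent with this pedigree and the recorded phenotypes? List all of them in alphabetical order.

I-1 ∈ {Bb MM, Bb Mm}

B/I-1 aff ·: Bb
B/I-2 aff ·: Bb
B/II-1 un I-1×I-2: bb
B/II-2 un I-1×I-2: bb
⇒ B over [I-1,I-2,II-1,II-2]: 1 consistent
M/I-1 aff ·: Mm|MM
M/I-2 aff ·: Mm|MM
M/II-1 aff I-1×I-2: Mm|MM
M/II-2 aff I-1×I-2: Mm|MM
⇒ M over [I-1,I-2,II-1,II-2]: 13 consistent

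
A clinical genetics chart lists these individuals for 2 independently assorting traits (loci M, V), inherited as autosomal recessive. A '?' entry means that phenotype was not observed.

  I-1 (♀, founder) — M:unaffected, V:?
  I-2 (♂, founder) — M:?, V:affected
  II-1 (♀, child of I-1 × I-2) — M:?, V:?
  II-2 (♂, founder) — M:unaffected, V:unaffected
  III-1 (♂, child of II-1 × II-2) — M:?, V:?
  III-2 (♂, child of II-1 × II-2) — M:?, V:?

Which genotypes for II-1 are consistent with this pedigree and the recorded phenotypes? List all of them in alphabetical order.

M/I-1 un ·: MM|Mm
M/I-2 ? ·: MM|Mm|mm
M/II-1 ? I-1×I-2: MM|Mm|mm
M/II-2 un ·: MM|Mm
M/III-1 ? II-1×II-2: MM|Mm|mm
M/III-2 ? II-1×II-2: MM|Mm|mm
⇒ M over [I-1,I-2,II-1,II-2,III-1,III-2]: 95 consistent
V/I-1 ? ·: VV|Vv|vv
V/I-2 aff ·: vv
V/II-1 ? I-1×I-2: Vv|vv
V/II-2 un ·: VV|Vv
V/III-1 ? II-1×II-2: VV|Vv|vv
V/III-2 ? II-1×II-2: VV|Vv|vv
⇒ V over [I-1,I-2,II-1,II-2,III-1,III-2]: 36 consistent

II-1 ∈ {MM Vv, MM vv, Mm Vv, Mm vv, mm Vv, mm vv}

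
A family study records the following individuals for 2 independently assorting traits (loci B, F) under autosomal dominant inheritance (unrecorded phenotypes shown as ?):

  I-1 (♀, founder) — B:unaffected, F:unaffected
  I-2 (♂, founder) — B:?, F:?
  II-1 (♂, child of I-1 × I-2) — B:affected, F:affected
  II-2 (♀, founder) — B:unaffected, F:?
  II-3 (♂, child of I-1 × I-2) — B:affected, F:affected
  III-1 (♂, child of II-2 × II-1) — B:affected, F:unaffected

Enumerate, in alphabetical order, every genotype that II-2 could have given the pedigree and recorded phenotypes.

II-2 ∈ {bb Ff, bb ff}

B/I-1 un ·: bb
B/I-2 ? ·: Bb|BB
B/II-1 aff I-1×I-2: Bb
B/II-2 un ·: bb
B/II-3 aff I-1×I-2: Bb
B/III-1 aff II-2×II-1: Bb
⇒ B over [I-1,I-2,II-1,II-2,II-3,III-1]: 2 consistent
F/I-1 un ·: ff
F/I-2 ? ·: Ff|FF
F/II-1 aff I-1×I-2: Ff
F/II-2 ? ·: ff|Ff
F/II-3 aff I-1×I-2: Ff
F/III-1 un II-2×II-1: ff
⇒ F over [I-1,I-2,II-1,II-2,II-3,III-1]: 4 consistent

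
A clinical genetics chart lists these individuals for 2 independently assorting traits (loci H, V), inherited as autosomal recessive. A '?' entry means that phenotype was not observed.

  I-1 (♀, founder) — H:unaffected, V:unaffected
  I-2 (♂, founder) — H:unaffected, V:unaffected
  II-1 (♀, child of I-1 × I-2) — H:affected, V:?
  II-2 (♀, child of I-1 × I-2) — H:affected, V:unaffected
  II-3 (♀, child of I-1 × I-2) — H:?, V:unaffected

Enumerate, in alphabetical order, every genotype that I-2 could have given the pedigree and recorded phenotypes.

I-2 ∈ {Hh VV, Hh Vv}

H/I-1 un ·: Hh
H/I-2 un ·: Hh
H/II-1 aff I-1×I-2: hh
H/II-2 aff I-1×I-2: hh
H/II-3 ? I-1×I-2: HH|Hh|hh
⇒ H over [I-1,I-2,II-1,II-2,II-3]: 3 consistent
V/I-1 un ·: VV|Vv
V/I-2 un ·: VV|Vv
V/II-1 ? I-1×I-2: VV|Vv|vv
V/II-2 un I-1×I-2: VV|Vv
V/II-3 un I-1×I-2: VV|Vv
⇒ V over [I-1,I-2,II-1,II-2,II-3]: 29 consistent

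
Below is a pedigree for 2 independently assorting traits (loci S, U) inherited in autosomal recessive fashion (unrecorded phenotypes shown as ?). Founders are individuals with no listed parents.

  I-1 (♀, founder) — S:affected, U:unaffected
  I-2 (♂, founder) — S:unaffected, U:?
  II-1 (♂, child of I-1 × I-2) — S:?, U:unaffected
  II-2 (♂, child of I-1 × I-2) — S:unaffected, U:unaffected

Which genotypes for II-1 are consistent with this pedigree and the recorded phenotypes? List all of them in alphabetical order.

II-1 ∈ {Ss UU, Ss Uu, ss UU, ss Uu}

S/I-1 aff ·: ss
S/I-2 un ·: SS|Ss
S/II-1 ? I-1×I-2: Ss|ss
S/II-2 un I-1×I-2: Ss
⇒ S over [I-1,I-2,II-1,II-2]: 3 consistent
U/I-1 un ·: UU|Uu
U/I-2 ? ·: UU|Uu|uu
U/II-1 un I-1×I-2: UU|Uu
U/II-2 un I-1×I-2: UU|Uu
⇒ U over [I-1,I-2,II-1,II-2]: 15 consistent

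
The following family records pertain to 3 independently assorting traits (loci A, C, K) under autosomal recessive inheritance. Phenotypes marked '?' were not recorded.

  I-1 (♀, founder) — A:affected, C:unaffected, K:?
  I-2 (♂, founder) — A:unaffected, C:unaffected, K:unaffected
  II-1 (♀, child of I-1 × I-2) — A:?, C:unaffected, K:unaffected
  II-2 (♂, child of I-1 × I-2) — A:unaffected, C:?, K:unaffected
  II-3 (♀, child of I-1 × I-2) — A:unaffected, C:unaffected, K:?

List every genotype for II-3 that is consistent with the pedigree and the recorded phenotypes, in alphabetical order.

A/I-1 aff ·: aa
A/I-2 un ·: AA|Aa
A/II-1 ? I-1×I-2: Aa|aa
A/II-2 un I-1×I-2: Aa
A/II-3 un I-1×I-2: Aa
⇒ A over [I-1,I-2,II-1,II-2,II-3]: 3 consistent
C/I-1 un ·: CC|Cc
C/I-2 un ·: CC|Cc
C/II-1 un I-1×I-2: CC|Cc
C/II-2 ? I-1×I-2: CC|Cc|cc
C/II-3 un I-1×I-2: CC|Cc
⇒ C over [I-1,I-2,II-1,II-2,II-3]: 29 consistent
K/I-1 ? ·: KK|Kk|kk
K/I-2 un ·: KK|Kk
K/II-1 un I-1×I-2: KK|Kk
K/II-2 un I-1×I-2: KK|Kk
K/II-3 ? I-1×I-2: KK|Kk|kk
⇒ K over [I-1,I-2,II-1,II-2,II-3]: 32 consistent

II-3 ∈ {Aa CC KK, Aa CC Kk, Aa CC kk, Aa Cc KK, Aa Cc Kk, Aa Cc kk}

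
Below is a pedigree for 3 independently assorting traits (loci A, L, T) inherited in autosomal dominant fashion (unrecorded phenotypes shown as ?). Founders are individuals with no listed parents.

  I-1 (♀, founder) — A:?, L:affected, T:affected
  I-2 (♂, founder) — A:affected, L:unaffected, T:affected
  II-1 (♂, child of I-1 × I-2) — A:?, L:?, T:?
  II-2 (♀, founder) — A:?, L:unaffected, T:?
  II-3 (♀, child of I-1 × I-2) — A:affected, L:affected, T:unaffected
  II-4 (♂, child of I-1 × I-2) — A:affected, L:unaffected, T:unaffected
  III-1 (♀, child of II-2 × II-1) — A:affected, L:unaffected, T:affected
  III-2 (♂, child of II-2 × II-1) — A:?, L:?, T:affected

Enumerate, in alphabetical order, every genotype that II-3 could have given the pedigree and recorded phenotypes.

A/I-1 ? ·: aa|Aa|AA
A/I-2 aff ·: Aa|AA
A/II-1 ? I-1×I-2: aa|Aa|AA
A/II-2 ? ·: aa|Aa|AA
A/II-3 aff I-1×I-2: Aa|AA
A/II-4 aff I-1×I-2: Aa|AA
A/III-1 aff II-2×II-1: Aa|AA
A/III-2 ? II-2×II-1: aa|Aa|AA
⇒ A over [I-1,I-2,II-1,II-2,II-3,II-4,III-1,III-2]: 261 consistent
L/I-1 aff ·: Ll
L/I-2 un ·: ll
L/II-1 ? I-1×I-2: ll|Ll
L/II-2 un ·: ll
L/II-3 aff I-1×I-2: Ll
L/II-4 un I-1×I-2: ll
L/III-1 un II-2×II-1: ll
L/III-2 ? II-2×II-1: ll|Ll
⇒ L over [I-1,I-2,II-1,II-2,II-3,II-4,III-1,III-2]: 3 consistent
T/I-1 aff ·: Tt
T/I-2 aff ·: Tt
T/II-1 ? I-1×I-2: tt|Tt|TT
T/II-2 ? ·: tt|Tt|TT
T/II-3 un I-1×I-2: tt
T/II-4 un I-1×I-2: tt
T/III-1 aff II-2×II-1: Tt|TT
T/III-2 aff II-2×II-1: Tt|TT
⇒ T over [I-1,I-2,II-1,II-2,II-3,II-4,III-1,III-2]: 17 consistent

II-3 ∈ {AA Ll tt, Aa Ll tt}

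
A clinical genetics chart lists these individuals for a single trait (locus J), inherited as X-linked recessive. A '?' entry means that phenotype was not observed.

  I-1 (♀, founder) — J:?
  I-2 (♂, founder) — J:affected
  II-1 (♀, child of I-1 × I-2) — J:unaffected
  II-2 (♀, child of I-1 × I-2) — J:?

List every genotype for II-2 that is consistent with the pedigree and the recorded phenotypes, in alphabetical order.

J/I-1 ? ·: X^JX^J|X^JX^j
J/I-2 aff ·: X^jY
J/II-1 un I-1×I-2: X^JX^j
J/II-2 ? I-1×I-2: X^JX^j|X^jX^j
⇒ J over [I-1,I-2,II-1,II-2]: 3 consistent

II-2 ∈ {X^JX^j, X^jX^j}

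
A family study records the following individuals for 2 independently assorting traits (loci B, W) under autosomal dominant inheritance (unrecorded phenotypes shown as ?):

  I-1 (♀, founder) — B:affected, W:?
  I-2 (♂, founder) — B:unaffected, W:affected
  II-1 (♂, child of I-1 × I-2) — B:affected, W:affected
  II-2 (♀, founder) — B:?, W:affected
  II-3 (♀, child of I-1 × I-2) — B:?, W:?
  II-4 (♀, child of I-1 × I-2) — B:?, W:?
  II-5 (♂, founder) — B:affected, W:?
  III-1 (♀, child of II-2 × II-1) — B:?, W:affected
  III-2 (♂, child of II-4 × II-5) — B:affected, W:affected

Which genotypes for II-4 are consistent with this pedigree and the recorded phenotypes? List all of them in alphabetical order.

II-4 ∈ {Bb WW, Bb Ww, Bb ww, bb WW, bb Ww, bb ww}

B/I-1 aff ·: Bb|BB
B/I-2 un ·: bb
B/II-1 aff I-1×I-2: Bb
B/II-2 ? ·: bb|Bb|BB
B/II-3 ? I-1×I-2: bb|Bb
B/II-4 ? I-1×I-2: bb|Bb
B/II-5 aff ·: Bb|BB
B/III-1 ? II-2×II-1: bb|Bb|BB
B/III-2 aff II-4×II-5: Bb|BB
⇒ B over [I-1,I-2,II-1,II-2,II-3,II-4,II-5,III-1,III-2]: 112 consistent
W/I-1 ? ·: ww|Ww|WW
W/I-2 aff ·: Ww|WW
W/II-1 aff I-1×I-2: Ww|WW
W/II-2 aff ·: Ww|WW
W/II-3 ? I-1×I-2: ww|Ww|WW
W/II-4 ? I-1×I-2: ww|Ww|WW
W/II-5 ? ·: ww|Ww|WW
W/III-1 aff II-2×II-1: Ww|WW
W/III-2 aff II-4×II-5: Ww|WW
⇒ W over [I-1,I-2,II-1,II-2,II-3,II-4,II-5,III-1,III-2]: 571 consistent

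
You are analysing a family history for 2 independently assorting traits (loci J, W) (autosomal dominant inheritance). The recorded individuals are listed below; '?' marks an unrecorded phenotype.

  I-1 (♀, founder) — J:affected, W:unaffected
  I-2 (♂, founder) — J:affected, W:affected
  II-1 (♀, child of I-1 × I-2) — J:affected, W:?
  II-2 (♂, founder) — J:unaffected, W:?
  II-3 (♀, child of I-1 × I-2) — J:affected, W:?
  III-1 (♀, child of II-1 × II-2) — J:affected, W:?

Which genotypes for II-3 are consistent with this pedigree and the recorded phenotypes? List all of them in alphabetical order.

II-3 ∈ {JJ Ww, JJ ww, Jj Ww, Jj ww}

J/I-1 aff ·: Jj|JJ
J/I-2 aff ·: Jj|JJ
J/II-1 aff I-1×I-2: Jj|JJ
J/II-2 un ·: jj
J/II-3 aff I-1×I-2: Jj|JJ
J/III-1 aff II-1×II-2: Jj
⇒ J over [I-1,I-2,II-1,II-2,II-3,III-1]: 13 consistent
W/I-1 un ·: ww
W/I-2 aff ·: Ww|WW
W/II-1 ? I-1×I-2: ww|Ww
W/II-2 ? ·: ww|Ww|WW
W/II-3 ? I-1×I-2: ww|Ww
W/III-1 ? II-1×II-2: ww|Ww|WW
⇒ W over [I-1,I-2,II-1,II-2,II-3,III-1]: 29 consistent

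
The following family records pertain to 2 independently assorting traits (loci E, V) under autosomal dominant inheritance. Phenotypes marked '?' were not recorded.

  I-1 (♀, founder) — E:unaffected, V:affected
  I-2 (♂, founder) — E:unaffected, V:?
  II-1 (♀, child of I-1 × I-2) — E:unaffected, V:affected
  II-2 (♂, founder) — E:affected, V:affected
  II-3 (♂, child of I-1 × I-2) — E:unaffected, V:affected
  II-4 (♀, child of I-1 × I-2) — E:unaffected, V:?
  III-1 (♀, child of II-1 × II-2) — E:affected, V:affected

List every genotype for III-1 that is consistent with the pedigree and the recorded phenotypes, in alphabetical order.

III-1 ∈ {Ee VV, Ee Vv}

E/I-1 un ·: ee
E/I-2 un ·: ee
E/II-1 un I-1×I-2: ee
E/II-2 aff ·: Ee|EE
E/II-3 un I-1×I-2: ee
E/II-4 un I-1×I-2: ee
E/III-1 aff II-1×II-2: Ee
⇒ E over [I-1,I-2,II-1,II-2,II-3,II-4,III-1]: 2 consistent
V/I-1 aff ·: Vv|VV
V/I-2 ? ·: vv|Vv|VV
V/II-1 aff I-1×I-2: Vv|VV
V/II-2 aff ·: Vv|VV
V/II-3 aff I-1×I-2: Vv|VV
V/II-4 ? I-1×I-2: vv|Vv|VV
V/III-1 aff II-1×II-2: Vv|VV
⇒ V over [I-1,I-2,II-1,II-2,II-3,II-4,III-1]: 113 consistent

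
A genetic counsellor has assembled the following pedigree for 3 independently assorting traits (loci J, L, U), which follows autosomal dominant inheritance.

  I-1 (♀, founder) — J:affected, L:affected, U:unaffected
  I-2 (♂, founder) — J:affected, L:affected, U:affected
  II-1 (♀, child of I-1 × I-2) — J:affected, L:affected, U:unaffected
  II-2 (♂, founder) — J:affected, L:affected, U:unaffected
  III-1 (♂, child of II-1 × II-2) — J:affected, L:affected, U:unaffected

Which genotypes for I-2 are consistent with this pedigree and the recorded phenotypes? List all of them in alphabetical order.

J/I-1 aff ·: Jj|JJ
J/I-2 aff ·: Jj|JJ
J/II-1 aff I-1×I-2: Jj|JJ
J/II-2 aff ·: Jj|JJ
J/III-1 aff II-1×II-2: Jj|JJ
⇒ J over [I-1,I-2,II-1,II-2,III-1]: 24 consistent
L/I-1 aff ·: Ll|LL
L/I-2 aff ·: Ll|LL
L/II-1 aff I-1×I-2: Ll|LL
L/II-2 aff ·: Ll|LL
L/III-1 aff II-1×II-2: Ll|LL
⇒ L over [I-1,I-2,II-1,II-2,III-1]: 24 consistent
U/I-1 un ·: uu
U/I-2 aff ·: Uu
U/II-1 un I-1×I-2: uu
U/II-2 un ·: uu
U/III-1 un II-1×II-2: uu
⇒ U over [I-1,I-2,II-1,II-2,III-1]: 1 consistent

I-2 ∈ {JJ LL Uu, JJ Ll Uu, Jj LL Uu, Jj Ll Uu}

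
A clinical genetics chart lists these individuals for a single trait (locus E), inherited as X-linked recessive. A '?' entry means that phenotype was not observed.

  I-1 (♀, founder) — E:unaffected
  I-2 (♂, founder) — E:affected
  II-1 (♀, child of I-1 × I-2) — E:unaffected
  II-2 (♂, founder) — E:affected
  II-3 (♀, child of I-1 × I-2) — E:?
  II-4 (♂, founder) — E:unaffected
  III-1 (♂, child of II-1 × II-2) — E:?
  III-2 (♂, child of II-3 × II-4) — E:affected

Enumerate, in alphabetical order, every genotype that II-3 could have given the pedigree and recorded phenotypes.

II-3 ∈ {X^EX^e, X^eX^e}

E/I-1 un ·: X^EX^E|X^EX^e
E/I-2 aff ·: X^eY
E/II-1 un I-1×I-2: X^EX^e
E/II-2 aff ·: X^eY
E/II-3 ? I-1×I-2: X^EX^e|X^eX^e
E/II-4 un ·: X^EY
E/III-1 ? II-1×II-2: X^EY|X^eY
E/III-2 aff II-3×II-4: X^eY
⇒ E over [I-1,I-2,II-1,II-2,II-3,II-4,III-1,III-2]: 6 consistent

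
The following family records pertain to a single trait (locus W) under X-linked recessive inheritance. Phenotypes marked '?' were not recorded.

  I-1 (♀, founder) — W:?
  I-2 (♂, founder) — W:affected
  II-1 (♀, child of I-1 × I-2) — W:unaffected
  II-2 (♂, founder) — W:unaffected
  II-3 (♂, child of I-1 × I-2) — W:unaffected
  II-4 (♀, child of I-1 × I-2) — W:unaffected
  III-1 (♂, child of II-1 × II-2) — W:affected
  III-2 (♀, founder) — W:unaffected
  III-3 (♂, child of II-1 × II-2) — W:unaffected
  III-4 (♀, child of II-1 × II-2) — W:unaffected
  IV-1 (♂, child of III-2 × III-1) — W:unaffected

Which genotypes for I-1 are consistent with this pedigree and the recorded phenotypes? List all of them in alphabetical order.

W/I-1 ? ·: X^WX^W|X^WX^w
W/I-2 aff ·: X^wY
W/II-1 un I-1×I-2: X^WX^w
W/II-2 un ·: X^WY
W/II-3 un I-1×I-2: X^WY
W/II-4 un I-1×I-2: X^WX^w
W/III-1 aff II-1×II-2: X^wY
W/III-2 un ·: X^WX^W|X^WX^w
W/III-3 un II-1×II-2: X^WY
W/III-4 un II-1×II-2: X^WX^W|X^WX^w
W/IV-1 un III-2×III-1: X^WY
⇒ W over [I-1,I-2,II-1,II-2,II-3,II-4,III-1,III-2,III-3,III-4,IV-1]: 8 consistent

I-1 ∈ {X^WX^W, X^WX^w}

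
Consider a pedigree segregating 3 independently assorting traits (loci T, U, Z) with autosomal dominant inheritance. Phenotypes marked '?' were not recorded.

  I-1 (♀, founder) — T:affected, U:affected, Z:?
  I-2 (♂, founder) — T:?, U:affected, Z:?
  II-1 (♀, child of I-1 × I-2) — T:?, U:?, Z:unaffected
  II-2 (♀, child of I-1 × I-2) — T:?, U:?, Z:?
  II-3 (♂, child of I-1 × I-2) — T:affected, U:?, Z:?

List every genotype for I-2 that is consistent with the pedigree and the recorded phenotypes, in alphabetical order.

T/I-1 aff ·: Tt|TT
T/I-2 ? ·: tt|Tt|TT
T/II-1 ? I-1×I-2: tt|Tt|TT
T/II-2 ? I-1×I-2: tt|Tt|TT
T/II-3 aff I-1×I-2: Tt|TT
⇒ T over [I-1,I-2,II-1,II-2,II-3]: 40 consistent
U/I-1 aff ·: Uu|UU
U/I-2 aff ·: Uu|UU
U/II-1 ? I-1×I-2: uu|Uu|UU
U/II-2 ? I-1×I-2: uu|Uu|UU
U/II-3 ? I-1×I-2: uu|Uu|UU
⇒ U over [I-1,I-2,II-1,II-2,II-3]: 44 consistent
Z/I-1 ? ·: zz|Zz
Z/I-2 ? ·: zz|Zz
Z/II-1 un I-1×I-2: zz
Z/II-2 ? I-1×I-2: zz|Zz|ZZ
Z/II-3 ? I-1×I-2: zz|Zz|ZZ
⇒ Z over [I-1,I-2,II-1,II-2,II-3]: 18 consistent

I-2 ∈ {TT UU Zz, TT UU zz, TT Uu Zz, TT Uu zz, Tt UU Zz, Tt UU zz, Tt Uu Zz, Tt Uu zz, tt UU Zz, tt UU zz, tt Uu Zz, tt Uu zz}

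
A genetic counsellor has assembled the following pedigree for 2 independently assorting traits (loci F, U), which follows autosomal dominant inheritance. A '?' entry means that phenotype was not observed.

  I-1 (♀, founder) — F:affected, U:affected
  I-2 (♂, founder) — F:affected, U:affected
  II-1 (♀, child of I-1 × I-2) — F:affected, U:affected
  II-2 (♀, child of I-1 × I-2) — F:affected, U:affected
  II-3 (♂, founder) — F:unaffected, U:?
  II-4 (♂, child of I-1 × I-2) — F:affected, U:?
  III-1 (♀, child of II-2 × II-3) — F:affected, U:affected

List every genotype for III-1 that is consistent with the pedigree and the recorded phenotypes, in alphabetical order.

III-1 ∈ {Ff UU, Ff Uu}

F/I-1 aff ·: Ff|FF
F/I-2 aff ·: Ff|FF
F/II-1 aff I-1×I-2: Ff|FF
F/II-2 aff I-1×I-2: Ff|FF
F/II-3 un ·: ff
F/II-4 aff I-1×I-2: Ff|FF
F/III-1 aff II-2×II-3: Ff
⇒ F over [I-1,I-2,II-1,II-2,II-3,II-4,III-1]: 25 consistent
U/I-1 aff ·: Uu|UU
U/I-2 aff ·: Uu|UU
U/II-1 aff I-1×I-2: Uu|UU
U/II-2 aff I-1×I-2: Uu|UU
U/II-3 ? ·: uu|Uu|UU
U/II-4 ? I-1×I-2: uu|Uu|UU
U/III-1 aff II-2×II-3: Uu|UU
⇒ U over [I-1,I-2,II-1,II-2,II-3,II-4,III-1]: 130 consistent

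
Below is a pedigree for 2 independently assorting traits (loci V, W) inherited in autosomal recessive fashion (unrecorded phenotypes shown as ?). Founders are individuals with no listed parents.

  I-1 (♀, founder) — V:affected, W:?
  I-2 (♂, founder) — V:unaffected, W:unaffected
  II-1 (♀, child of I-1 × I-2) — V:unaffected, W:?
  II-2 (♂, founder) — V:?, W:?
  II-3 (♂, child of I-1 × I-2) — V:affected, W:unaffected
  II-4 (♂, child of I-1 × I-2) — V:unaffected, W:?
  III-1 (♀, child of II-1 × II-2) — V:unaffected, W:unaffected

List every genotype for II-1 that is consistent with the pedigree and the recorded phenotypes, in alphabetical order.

V/I-1 aff ·: vv
V/I-2 un ·: Vv
V/II-1 un I-1×I-2: Vv
V/II-2 ? ·: VV|Vv|vv
V/II-3 aff I-1×I-2: vv
V/II-4 un I-1×I-2: Vv
V/III-1 un II-1×II-2: VV|Vv
⇒ V over [I-1,I-2,II-1,II-2,II-3,II-4,III-1]: 5 consistent
W/I-1 ? ·: WW|Ww|ww
W/I-2 un ·: WW|Ww
W/II-1 ? I-1×I-2: WW|Ww|ww
W/II-2 ? ·: WW|Ww|ww
W/II-3 un I-1×I-2: WW|Ww
W/II-4 ? I-1×I-2: WW|Ww|ww
W/III-1 un II-1×II-2: WW|Ww
⇒ W over [I-1,I-2,II-1,II-2,II-3,II-4,III-1]: 161 consistent

II-1 ∈ {Vv WW, Vv Ww, Vv ww}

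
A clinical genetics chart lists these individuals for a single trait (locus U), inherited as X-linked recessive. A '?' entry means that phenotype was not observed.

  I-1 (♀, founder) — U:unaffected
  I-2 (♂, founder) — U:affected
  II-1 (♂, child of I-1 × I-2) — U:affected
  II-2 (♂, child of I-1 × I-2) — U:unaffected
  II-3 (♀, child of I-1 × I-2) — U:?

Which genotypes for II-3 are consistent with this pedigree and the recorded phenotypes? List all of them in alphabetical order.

U/I-1 un ·: X^UX^u
U/I-2 aff ·: X^uY
U/II-1 aff I-1×I-2: X^uY
U/II-2 un I-1×I-2: X^UY
U/II-3 ? I-1×I-2: X^UX^u|X^uX^u
⇒ U over [I-1,I-2,II-1,II-2,II-3]: 2 consistent

II-3 ∈ {X^UX^u, X^uX^u}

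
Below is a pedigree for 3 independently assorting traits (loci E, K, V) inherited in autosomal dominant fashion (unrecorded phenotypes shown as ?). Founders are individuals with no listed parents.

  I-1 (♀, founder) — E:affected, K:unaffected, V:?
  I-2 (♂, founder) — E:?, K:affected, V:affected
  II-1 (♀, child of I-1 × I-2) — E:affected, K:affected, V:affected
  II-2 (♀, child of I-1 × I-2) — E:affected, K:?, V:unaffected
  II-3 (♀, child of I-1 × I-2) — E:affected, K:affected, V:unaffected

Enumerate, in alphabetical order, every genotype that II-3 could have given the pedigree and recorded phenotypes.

II-3 ∈ {EE Kk vv, Ee Kk vv}

E/I-1 aff ·: Ee|EE
E/I-2 ? ·: ee|Ee|EE
E/II-1 aff I-1×I-2: Ee|EE
E/II-2 aff I-1×I-2: Ee|EE
E/II-3 aff I-1×I-2: Ee|EE
⇒ E over [I-1,I-2,II-1,II-2,II-3]: 27 consistent
K/I-1 un ·: kk
K/I-2 aff ·: Kk|KK
K/II-1 aff I-1×I-2: Kk
K/II-2 ? I-1×I-2: kk|Kk
K/II-3 aff I-1×I-2: Kk
⇒ K over [I-1,I-2,II-1,II-2,II-3]: 3 consistent
V/I-1 ? ·: vv|Vv
V/I-2 aff ·: Vv
V/II-1 aff I-1×I-2: Vv|VV
V/II-2 un I-1×I-2: vv
V/II-3 un I-1×I-2: vv
⇒ V over [I-1,I-2,II-1,II-2,II-3]: 3 consistent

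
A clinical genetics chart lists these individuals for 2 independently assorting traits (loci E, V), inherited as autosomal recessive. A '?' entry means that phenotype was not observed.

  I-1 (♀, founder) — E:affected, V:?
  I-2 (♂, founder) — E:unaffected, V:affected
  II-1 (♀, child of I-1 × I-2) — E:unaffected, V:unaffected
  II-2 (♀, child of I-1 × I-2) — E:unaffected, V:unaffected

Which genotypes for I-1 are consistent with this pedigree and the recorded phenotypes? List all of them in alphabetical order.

I-1 ∈ {ee VV, ee Vv}

E/I-1 aff ·: ee
E/I-2 un ·: EE|Ee
E/II-1 un I-1×I-2: Ee
E/II-2 un I-1×I-2: Ee
⇒ E over [I-1,I-2,II-1,II-2]: 2 consistent
V/I-1 ? ·: VV|Vv
V/I-2 aff ·: vv
V/II-1 un I-1×I-2: Vv
V/II-2 un I-1×I-2: Vv
⇒ V over [I-1,I-2,II-1,II-2]: 2 consistent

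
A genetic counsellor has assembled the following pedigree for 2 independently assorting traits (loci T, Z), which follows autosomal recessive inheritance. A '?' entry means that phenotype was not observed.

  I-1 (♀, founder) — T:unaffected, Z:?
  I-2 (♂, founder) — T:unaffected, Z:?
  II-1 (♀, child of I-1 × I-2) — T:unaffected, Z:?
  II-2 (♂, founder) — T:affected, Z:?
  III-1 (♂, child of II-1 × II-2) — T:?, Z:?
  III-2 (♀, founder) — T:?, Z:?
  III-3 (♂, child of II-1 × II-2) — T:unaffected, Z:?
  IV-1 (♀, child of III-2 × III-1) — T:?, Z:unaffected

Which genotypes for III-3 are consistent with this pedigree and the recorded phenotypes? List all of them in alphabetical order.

III-3 ∈ {Tt ZZ, Tt Zz, Tt zz}

T/I-1 un ·: TT|Tt
T/I-2 un ·: TT|Tt
T/II-1 un I-1×I-2: TT|Tt
T/II-2 aff ·: tt
T/III-1 ? II-1×II-2: Tt|tt
T/III-2 ? ·: TT|Tt|tt
T/III-3 un II-1×II-2: Tt
T/IV-1 ? III-2×III-1: TT|Tt|tt
⇒ T over [I-1,I-2,II-1,II-2,III-1,III-2,III-3,IV-1]: 61 consistent
Z/I-1 ? ·: ZZ|Zz|zz
Z/I-2 ? ·: ZZ|Zz|zz
Z/II-1 ? I-1×I-2: ZZ|Zz|zz
Z/II-2 ? ·: ZZ|Zz|zz
Z/III-1 ? II-1×II-2: ZZ|Zz|zz
Z/III-2 ? ·: ZZ|Zz|zz
Z/III-3 ? II-1×II-2: ZZ|Zz|zz
Z/IV-1 un III-2×III-1: ZZ|Zz
⇒ Z over [I-1,I-2,II-1,II-2,III-1,III-2,III-3,IV-1]: 647 consistent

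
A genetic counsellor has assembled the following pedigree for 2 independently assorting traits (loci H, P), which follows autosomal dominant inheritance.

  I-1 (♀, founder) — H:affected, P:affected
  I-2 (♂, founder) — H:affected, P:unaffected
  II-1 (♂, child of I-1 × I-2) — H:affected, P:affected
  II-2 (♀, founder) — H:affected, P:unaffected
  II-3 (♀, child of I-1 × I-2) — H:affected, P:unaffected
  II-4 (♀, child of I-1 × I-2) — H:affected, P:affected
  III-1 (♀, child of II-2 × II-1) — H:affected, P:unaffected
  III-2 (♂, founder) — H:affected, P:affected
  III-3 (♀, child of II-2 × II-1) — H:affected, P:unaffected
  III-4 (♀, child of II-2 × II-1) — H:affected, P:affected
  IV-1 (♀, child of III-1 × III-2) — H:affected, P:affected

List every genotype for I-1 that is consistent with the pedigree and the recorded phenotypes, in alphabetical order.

I-1 ∈ {HH Pp, Hh Pp}

H/I-1 aff ·: Hh|HH
H/I-2 aff ·: Hh|HH
H/II-1 aff I-1×I-2: Hh|HH
H/II-2 aff ·: Hh|HH
H/II-3 aff I-1×I-2: Hh|HH
H/II-4 aff I-1×I-2: Hh|HH
H/III-1 aff II-2×II-1: Hh|HH
H/III-2 aff ·: Hh|HH
H/III-3 aff II-2×II-1: Hh|HH
H/III-4 aff II-2×II-1: Hh|HH
H/IV-1 aff III-1×III-2: Hh|HH
⇒ H over [I-1,I-2,II-1,II-2,II-3,II-4,III-1,III-2,III-3,III-4,IV-1]: 1075 consistent
P/I-1 aff ·: Pp
P/I-2 un ·: pp
P/II-1 aff I-1×I-2: Pp
P/II-2 un ·: pp
P/II-3 un I-1×I-2: pp
P/II-4 aff I-1×I-2: Pp
P/III-1 un II-2×II-1: pp
P/III-2 aff ·: Pp|PP
P/III-3 un II-2×II-1: pp
P/III-4 aff II-2×II-1: Pp
P/IV-1 aff III-1×III-2: Pp
⇒ P over [I-1,I-2,II-1,II-2,II-3,II-4,III-1,III-2,III-3,III-4,IV-1]: 2 consistent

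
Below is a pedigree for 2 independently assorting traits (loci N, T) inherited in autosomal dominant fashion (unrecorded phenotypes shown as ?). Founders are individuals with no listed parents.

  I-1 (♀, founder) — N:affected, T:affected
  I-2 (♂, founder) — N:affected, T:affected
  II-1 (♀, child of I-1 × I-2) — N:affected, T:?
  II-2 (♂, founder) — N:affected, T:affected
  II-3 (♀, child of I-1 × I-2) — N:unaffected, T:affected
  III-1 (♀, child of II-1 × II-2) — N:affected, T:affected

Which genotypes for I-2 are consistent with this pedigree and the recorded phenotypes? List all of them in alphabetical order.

N/I-1 aff ·: Nn
N/I-2 aff ·: Nn
N/II-1 aff I-1×I-2: Nn|NN
N/II-2 aff ·: Nn|NN
N/II-3 un I-1×I-2: nn
N/III-1 aff II-1×II-2: Nn|NN
⇒ N over [I-1,I-2,II-1,II-2,II-3,III-1]: 7 consistent
T/I-1 aff ·: Tt|TT
T/I-2 aff ·: Tt|TT
T/II-1 ? I-1×I-2: tt|Tt|TT
T/II-2 aff ·: Tt|TT
T/II-3 aff I-1×I-2: Tt|TT
T/III-1 aff II-1×II-2: Tt|TT
⇒ T over [I-1,I-2,II-1,II-2,II-3,III-1]: 49 consistent

I-2 ∈ {Nn TT, Nn Tt}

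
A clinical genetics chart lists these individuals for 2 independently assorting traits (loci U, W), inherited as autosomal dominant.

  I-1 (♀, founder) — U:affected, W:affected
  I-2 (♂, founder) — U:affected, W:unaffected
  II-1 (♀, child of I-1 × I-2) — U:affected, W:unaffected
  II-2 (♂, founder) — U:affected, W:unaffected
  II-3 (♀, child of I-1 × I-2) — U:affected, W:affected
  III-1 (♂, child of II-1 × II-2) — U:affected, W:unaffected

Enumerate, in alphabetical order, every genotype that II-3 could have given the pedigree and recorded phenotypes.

U/I-1 aff ·: Uu|UU
U/I-2 aff ·: Uu|UU
U/II-1 aff I-1×I-2: Uu|UU
U/II-2 aff ·: Uu|UU
U/II-3 aff I-1×I-2: Uu|UU
U/III-1 aff II-1×II-2: Uu|UU
⇒ U over [I-1,I-2,II-1,II-2,II-3,III-1]: 45 consistent
W/I-1 aff ·: Ww
W/I-2 un ·: ww
W/II-1 un I-1×I-2: ww
W/II-2 un ·: ww
W/II-3 aff I-1×I-2: Ww
W/III-1 un II-1×II-2: ww
⇒ W over [I-1,I-2,II-1,II-2,II-3,III-1]: 1 consistent

II-3 ∈ {UU Ww, Uu Ww}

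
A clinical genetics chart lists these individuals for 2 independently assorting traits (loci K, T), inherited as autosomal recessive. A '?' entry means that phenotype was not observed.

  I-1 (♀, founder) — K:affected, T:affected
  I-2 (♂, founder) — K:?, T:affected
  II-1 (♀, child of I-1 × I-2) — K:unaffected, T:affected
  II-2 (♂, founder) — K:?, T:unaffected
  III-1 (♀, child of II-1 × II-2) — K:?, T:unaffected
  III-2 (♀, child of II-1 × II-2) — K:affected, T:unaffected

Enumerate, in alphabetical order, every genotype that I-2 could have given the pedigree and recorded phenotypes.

K/I-1 aff ·: kk
K/I-2 ? ·: KK|Kk
K/II-1 un I-1×I-2: Kk
K/II-2 ? ·: Kk|kk
K/III-1 ? II-1×II-2: KK|Kk|kk
K/III-2 aff II-1×II-2: kk
⇒ K over [I-1,I-2,II-1,II-2,III-1,III-2]: 10 consistent
T/I-1 aff ·: tt
T/I-2 aff ·: tt
T/II-1 aff I-1×I-2: tt
T/II-2 un ·: TT|Tt
T/III-1 un II-1×II-2: Tt
T/III-2 un II-1×II-2: Tt
⇒ T over [I-1,I-2,II-1,II-2,III-1,III-2]: 2 consistent

I-2 ∈ {KK tt, Kk tt}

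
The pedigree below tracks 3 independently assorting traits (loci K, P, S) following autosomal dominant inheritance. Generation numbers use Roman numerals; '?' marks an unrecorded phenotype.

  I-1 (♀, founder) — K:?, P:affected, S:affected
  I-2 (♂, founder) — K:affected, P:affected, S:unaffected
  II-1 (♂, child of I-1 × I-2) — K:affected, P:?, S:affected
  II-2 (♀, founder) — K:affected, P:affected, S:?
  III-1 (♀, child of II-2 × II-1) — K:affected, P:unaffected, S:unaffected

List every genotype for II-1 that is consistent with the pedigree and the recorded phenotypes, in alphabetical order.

II-1 ∈ {KK Pp Ss, KK pp Ss, Kk Pp Ss, Kk pp Ss}

K/I-1 ? ·: kk|Kk|KK
K/I-2 aff ·: Kk|KK
K/II-1 aff I-1×I-2: Kk|KK
K/II-2 aff ·: Kk|KK
K/III-1 aff II-2×II-1: Kk|KK
⇒ K over [I-1,I-2,II-1,II-2,III-1]: 32 consistent
P/I-1 aff ·: Pp|PP
P/I-2 aff ·: Pp|PP
P/II-1 ? I-1×I-2: pp|Pp
P/II-2 aff ·: Pp
P/III-1 un II-2×II-1: pp
⇒ P over [I-1,I-2,II-1,II-2,III-1]: 4 consistent
S/I-1 aff ·: Ss|SS
S/I-2 un ·: ss
S/II-1 aff I-1×I-2: Ss
S/II-2 ? ·: ss|Ss
S/III-1 un II-2×II-1: ss
⇒ S over [I-1,I-2,II-1,II-2,III-1]: 4 consistent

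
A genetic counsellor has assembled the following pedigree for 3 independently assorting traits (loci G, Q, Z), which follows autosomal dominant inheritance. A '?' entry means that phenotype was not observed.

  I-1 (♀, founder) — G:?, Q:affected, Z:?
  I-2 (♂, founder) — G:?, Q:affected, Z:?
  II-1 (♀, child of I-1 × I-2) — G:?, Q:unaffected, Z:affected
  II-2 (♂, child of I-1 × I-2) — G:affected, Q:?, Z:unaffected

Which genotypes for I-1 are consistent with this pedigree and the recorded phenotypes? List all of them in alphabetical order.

I-1 ∈ {GG Qq Zz, GG Qq zz, Gg Qq Zz, Gg Qq zz, gg Qq Zz, gg Qq zz}

G/I-1 ? ·: gg|Gg|GG
G/I-2 ? ·: gg|Gg|GG
G/II-1 ? I-1×I-2: gg|Gg|GG
G/II-2 aff I-1×I-2: Gg|GG
⇒ G over [I-1,I-2,II-1,II-2]: 21 consistent
Q/I-1 aff ·: Qq
Q/I-2 aff ·: Qq
Q/II-1 un I-1×I-2: qq
Q/II-2 ? I-1×I-2: qq|Qq|QQ
⇒ Q over [I-1,I-2,II-1,II-2]: 3 consistent
Z/I-1 ? ·: zz|Zz
Z/I-2 ? ·: zz|Zz
Z/II-1 aff I-1×I-2: Zz|ZZ
Z/II-2 un I-1×I-2: zz
⇒ Z over [I-1,I-2,II-1,II-2]: 4 consistent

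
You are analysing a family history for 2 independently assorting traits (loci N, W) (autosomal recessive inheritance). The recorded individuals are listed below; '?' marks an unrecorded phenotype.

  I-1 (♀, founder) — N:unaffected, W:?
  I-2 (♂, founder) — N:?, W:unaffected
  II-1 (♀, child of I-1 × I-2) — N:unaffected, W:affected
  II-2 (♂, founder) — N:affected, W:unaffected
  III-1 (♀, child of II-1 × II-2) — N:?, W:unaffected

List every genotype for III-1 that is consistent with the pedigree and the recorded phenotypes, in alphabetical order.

N/I-1 un ·: NN|Nn
N/I-2 ? ·: NN|Nn|nn
N/II-1 un I-1×I-2: NN|Nn
N/II-2 aff ·: nn
N/III-1 ? II-1×II-2: Nn|nn
⇒ N over [I-1,I-2,II-1,II-2,III-1]: 14 consistent
W/I-1 ? ·: Ww|ww
W/I-2 un ·: Ww
W/II-1 aff I-1×I-2: ww
W/II-2 un ·: WW|Ww
W/III-1 un II-1×II-2: Ww
⇒ W over [I-1,I-2,II-1,II-2,III-1]: 4 consistent

III-1 ∈ {Nn Ww, nn Ww}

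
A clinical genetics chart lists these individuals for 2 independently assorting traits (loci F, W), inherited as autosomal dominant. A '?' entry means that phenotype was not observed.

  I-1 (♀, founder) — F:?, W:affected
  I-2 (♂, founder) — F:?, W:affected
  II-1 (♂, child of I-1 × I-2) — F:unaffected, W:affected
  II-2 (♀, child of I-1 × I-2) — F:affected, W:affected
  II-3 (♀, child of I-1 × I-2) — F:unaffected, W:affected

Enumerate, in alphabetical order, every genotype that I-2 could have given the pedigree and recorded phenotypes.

I-2 ∈ {Ff WW, Ff Ww, ff WW, ff Ww}

F/I-1 ? ·: ff|Ff
F/I-2 ? ·: ff|Ff
F/II-1 un I-1×I-2: ff
F/II-2 aff I-1×I-2: Ff|FF
F/II-3 un I-1×I-2: ff
⇒ F over [I-1,I-2,II-1,II-2,II-3]: 4 consistent
W/I-1 aff ·: Ww|WW
W/I-2 aff ·: Ww|WW
W/II-1 aff I-1×I-2: Ww|WW
W/II-2 aff I-1×I-2: Ww|WW
W/II-3 aff I-1×I-2: Ww|WW
⇒ W over [I-1,I-2,II-1,II-2,II-3]: 25 consistent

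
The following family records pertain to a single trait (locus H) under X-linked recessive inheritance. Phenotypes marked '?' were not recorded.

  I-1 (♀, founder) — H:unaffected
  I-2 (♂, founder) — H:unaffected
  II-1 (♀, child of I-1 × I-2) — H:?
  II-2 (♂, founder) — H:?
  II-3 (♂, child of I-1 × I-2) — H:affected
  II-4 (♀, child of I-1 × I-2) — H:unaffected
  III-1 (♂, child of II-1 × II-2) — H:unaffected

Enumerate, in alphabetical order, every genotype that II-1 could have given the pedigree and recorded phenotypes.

II-1 ∈ {X^HX^H, X^HX^h}

H/I-1 un ·: X^HX^h
H/I-2 un ·: X^HY
H/II-1 ? I-1×I-2: X^HX^H|X^HX^h
H/II-2 ? ·: X^HY|X^hY
H/II-3 aff I-1×I-2: X^hY
H/II-4 un I-1×I-2: X^HX^H|X^HX^h
H/III-1 un II-1×II-2: X^HY
⇒ H over [I-1,I-2,II-1,II-2,II-3,II-4,III-1]: 8 consistent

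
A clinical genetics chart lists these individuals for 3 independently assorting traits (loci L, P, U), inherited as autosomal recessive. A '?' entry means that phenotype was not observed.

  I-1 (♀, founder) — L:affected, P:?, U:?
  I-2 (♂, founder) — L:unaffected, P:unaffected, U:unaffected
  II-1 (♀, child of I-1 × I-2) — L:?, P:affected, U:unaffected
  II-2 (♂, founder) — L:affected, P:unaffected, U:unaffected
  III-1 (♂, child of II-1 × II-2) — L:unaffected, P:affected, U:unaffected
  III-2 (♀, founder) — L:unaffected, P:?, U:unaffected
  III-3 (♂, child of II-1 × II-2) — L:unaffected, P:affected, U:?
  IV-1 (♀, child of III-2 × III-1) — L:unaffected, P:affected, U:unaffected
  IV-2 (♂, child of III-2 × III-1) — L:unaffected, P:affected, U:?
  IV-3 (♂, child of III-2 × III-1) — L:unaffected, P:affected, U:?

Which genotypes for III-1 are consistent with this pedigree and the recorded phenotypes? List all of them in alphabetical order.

L/I-1 aff ·: ll
L/I-2 un ·: LL|Ll
L/II-1 ? I-1×I-2: Ll
L/II-2 aff ·: ll
L/III-1 un II-1×II-2: Ll
L/III-2 un ·: LL|Ll
L/III-3 un II-1×II-2: Ll
L/IV-1 un III-2×III-1: LL|Ll
L/IV-2 un III-2×III-1: LL|Ll
L/IV-3 un III-2×III-1: LL|Ll
⇒ L over [I-1,I-2,II-1,II-2,III-1,III-2,III-3,IV-1,IV-2,IV-3]: 32 consistent
P/I-1 ? ·: Pp|pp
P/I-2 un ·: Pp
P/II-1 aff I-1×I-2: pp
P/II-2 un ·: Pp
P/III-1 aff II-1×II-2: pp
P/III-2 ? ·: Pp|pp
P/III-3 aff II-1×II-2: pp
P/IV-1 aff III-2×III-1: pp
P/IV-2 aff III-2×III-1: pp
P/IV-3 aff III-2×III-1: pp
⇒ P over [I-1,I-2,II-1,II-2,III-1,III-2,III-3,IV-1,IV-2,IV-3]: 4 consistent
U/I-1 ? ·: UU|Uu|uu
U/I-2 un ·: UU|Uu
U/II-1 un I-1×I-2: UU|Uu
U/II-2 un ·: UU|Uu
U/III-1 un II-1×II-2: UU|Uu
U/III-2 un ·: UU|Uu
U/III-3 ? II-1×II-2: UU|Uu|uu
U/IV-1 un III-2×III-1: UU|Uu
U/IV-2 ? III-2×III-1: UU|Uu|uu
U/IV-3 ? III-2×III-1: UU|Uu|uu
⇒ U over [I-1,I-2,II-1,II-2,III-1,III-2,III-3,IV-1,IV-2,IV-3]: 1191 consistent

III-1 ∈ {Ll pp UU, Ll pp Uu}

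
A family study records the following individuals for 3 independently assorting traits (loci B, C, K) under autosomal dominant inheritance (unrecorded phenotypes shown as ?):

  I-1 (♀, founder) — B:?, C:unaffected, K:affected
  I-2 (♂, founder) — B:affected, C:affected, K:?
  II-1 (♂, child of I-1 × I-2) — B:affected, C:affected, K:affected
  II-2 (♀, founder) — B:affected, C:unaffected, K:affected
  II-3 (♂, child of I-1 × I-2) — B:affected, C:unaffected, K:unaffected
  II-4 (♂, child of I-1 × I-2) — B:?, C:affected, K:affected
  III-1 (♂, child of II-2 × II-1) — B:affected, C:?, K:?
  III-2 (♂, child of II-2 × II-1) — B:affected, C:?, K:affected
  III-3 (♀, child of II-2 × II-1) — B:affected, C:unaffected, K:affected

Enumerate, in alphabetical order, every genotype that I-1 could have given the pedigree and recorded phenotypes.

B/I-1 ? ·: bb|Bb|BB
B/I-2 aff ·: Bb|BB
B/II-1 aff I-1×I-2: Bb|BB
B/II-2 aff ·: Bb|BB
B/II-3 aff I-1×I-2: Bb|BB
B/II-4 ? I-1×I-2: bb|Bb|BB
B/III-1 aff II-2×II-1: Bb|BB
B/III-2 aff II-2×II-1: Bb|BB
B/III-3 aff II-2×II-1: Bb|BB
⇒ B over [I-1,I-2,II-1,II-2,II-3,II-4,III-1,III-2,III-3]: 407 consistent
C/I-1 un ·: cc
C/I-2 aff ·: Cc
C/II-1 aff I-1×I-2: Cc
C/II-2 un ·: cc
C/II-3 un I-1×I-2: cc
C/II-4 aff I-1×I-2: Cc
C/III-1 ? II-2×II-1: cc|Cc
C/III-2 ? II-2×II-1: cc|Cc
C/III-3 un II-2×II-1: cc
⇒ C over [I-1,I-2,II-1,II-2,II-3,II-4,III-1,III-2,III-3]: 4 consistent
K/I-1 aff ·: Kk
K/I-2 ? ·: kk|Kk
K/II-1 aff I-1×I-2: Kk|KK
K/II-2 aff ·: Kk|KK
K/II-3 un I-1×I-2: kk
K/II-4 aff I-1×I-2: Kk|KK
K/III-1 ? II-2×II-1: kk|Kk|KK
K/III-2 aff II-2×II-1: Kk|KK
K/III-3 aff II-2×II-1: Kk|KK
⇒ K over [I-1,I-2,II-1,II-2,II-3,II-4,III-1,III-2,III-3]: 78 consistent

I-1 ∈ {BB cc Kk, Bb cc Kk, bb cc Kk}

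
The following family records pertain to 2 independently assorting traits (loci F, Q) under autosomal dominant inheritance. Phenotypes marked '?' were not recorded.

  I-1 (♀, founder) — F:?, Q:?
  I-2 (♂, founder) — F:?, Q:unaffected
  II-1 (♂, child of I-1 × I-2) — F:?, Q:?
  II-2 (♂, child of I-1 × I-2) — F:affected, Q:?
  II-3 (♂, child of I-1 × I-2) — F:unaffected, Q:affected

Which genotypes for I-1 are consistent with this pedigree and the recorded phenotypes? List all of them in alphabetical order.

I-1 ∈ {Ff QQ, Ff Qq, ff QQ, ff Qq}

F/I-1 ? ·: ff|Ff
F/I-2 ? ·: ff|Ff
F/II-1 ? I-1×I-2: ff|Ff|FF
F/II-2 aff I-1×I-2: Ff|FF
F/II-3 un I-1×I-2: ff
⇒ F over [I-1,I-2,II-1,II-2,II-3]: 10 consistent
Q/I-1 ? ·: Qq|QQ
Q/I-2 un ·: qq
Q/II-1 ? I-1×I-2: qq|Qq
Q/II-2 ? I-1×I-2: qq|Qq
Q/II-3 aff I-1×I-2: Qq
⇒ Q over [I-1,I-2,II-1,II-2,II-3]: 5 consistent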